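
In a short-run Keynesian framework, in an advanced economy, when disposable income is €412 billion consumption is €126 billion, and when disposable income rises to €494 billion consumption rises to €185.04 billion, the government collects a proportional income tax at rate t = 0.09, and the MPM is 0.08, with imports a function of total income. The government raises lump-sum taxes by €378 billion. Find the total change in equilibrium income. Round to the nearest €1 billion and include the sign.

MPC = ΔC/ΔYd = (185.04 − 126)/(494 − 412) = 59.04/82 = 0.72.
A lump-sum tax change of +€378 billion shifts disposable income by −€378 billion; first-round consumption changes by −c × ΔT = −0.72 × (+€378 billion) = −€272.16 billion.
Expenditure multiplier = 1/(1 − c(1−t) + m) = 1/(1 − 0.72×0.91 + 0.08) = 1/0.4248 ≈ 2.354.
The tax multiplier is −c × k ≈ −1.695, so ΔY = k × (−c·ΔT) = (−€272.16 billion) / 0.4248 ≈ −€641 billion.

−€641 billion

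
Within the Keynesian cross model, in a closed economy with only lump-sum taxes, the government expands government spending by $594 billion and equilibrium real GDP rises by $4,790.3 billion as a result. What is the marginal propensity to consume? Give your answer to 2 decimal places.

0.88

Implied spending multiplier k = ΔY/ΔG = 4,790.3/594 ≈ 8.0645.
Since k = 1/(1 − MPC), MPC = 1 − 1/k = 1 − ΔG/ΔY = 1 − 594/4,790.3 ≈ 0.88.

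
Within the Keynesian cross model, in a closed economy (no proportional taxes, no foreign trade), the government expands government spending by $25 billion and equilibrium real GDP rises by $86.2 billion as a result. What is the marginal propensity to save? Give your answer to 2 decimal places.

Implied spending multiplier k = ΔY/ΔG = 86.2/25 = 3.448.
Since k = 1/(1 − MPC), MPC = 1 − 1/k = 1 − ΔG/ΔY = 1 − 25/86.2 ≈ 0.71.
MPS = 1 − MPC = 0.29.

0.29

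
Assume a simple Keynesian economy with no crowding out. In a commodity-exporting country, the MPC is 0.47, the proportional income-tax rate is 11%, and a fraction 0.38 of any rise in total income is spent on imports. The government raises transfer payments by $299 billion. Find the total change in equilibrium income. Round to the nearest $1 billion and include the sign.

The transfer change shifts disposable income by +$299 billion, so first-round consumption changes by c·ΔTR = 0.47 × (+$299 billion) = +$140.53 billion.
Expenditure multiplier = 1/(1 − c(1−t) + m) = 1/(1 − 0.47×0.89 + 0.38) = 1/0.9617 ≈ 1.04.
The transfer multiplier is c × k ≈ 0.489, so ΔY = k × (c·ΔTR) = (+$140.53 billion) / 0.9617 ≈ +$146 billion.

+$146 billion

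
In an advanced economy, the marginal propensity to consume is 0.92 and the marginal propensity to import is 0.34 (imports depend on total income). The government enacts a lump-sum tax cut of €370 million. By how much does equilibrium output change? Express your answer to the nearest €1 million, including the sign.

+€810 million

A lump-sum tax change of −€370 million shifts disposable income by +€370 million; first-round consumption changes by −c × ΔT = −0.92 × (−€370 million) = +€340.4 million.
Expenditure multiplier = 1/(1 − c + m) = 1/(1 − 0.92 + 0.34) = 1/0.42 ≈ 2.381.
The tax multiplier is −c × k ≈ −2.19, so ΔY = k × (−c·ΔT) = (+€340.4 million) / 0.42 ≈ +€810 million.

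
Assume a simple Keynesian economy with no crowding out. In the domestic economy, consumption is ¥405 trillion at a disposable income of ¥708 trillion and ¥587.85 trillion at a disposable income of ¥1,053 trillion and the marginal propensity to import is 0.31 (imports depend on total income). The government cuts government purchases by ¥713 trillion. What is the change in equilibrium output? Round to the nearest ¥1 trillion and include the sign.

−¥914 trillion

MPC = ΔC/ΔYd = (587.85 − 405)/(1,053 − 708) = 182.85/345 = 0.53.
Government-spending multiplier = 1/(1 − c + m) = 1/(1 − 0.53 + 0.31) = 1/0.78 ≈ 1.282.
ΔY = k × ΔG = (−¥713 trillion) / 0.78 ≈ −¥914 trillion.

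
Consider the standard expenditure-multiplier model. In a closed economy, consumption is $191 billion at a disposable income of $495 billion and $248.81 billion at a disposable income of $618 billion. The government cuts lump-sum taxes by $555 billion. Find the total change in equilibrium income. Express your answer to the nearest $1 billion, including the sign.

MPC = ΔC/ΔYd = (248.81 − 191)/(618 − 495) = 57.81/123 = 0.47.
A lump-sum tax change of −$555 billion shifts disposable income by +$555 billion; first-round consumption changes by −c × ΔT = −0.47 × (−$555 billion) = +$260.85 billion.
Expenditure multiplier = 1/(1 − MPC) = 1/(1 − 0.47) = 1/0.53 ≈ 1.887.
The tax multiplier is −c × k ≈ −0.887, so ΔY = k × (−c·ΔT) = (+$260.85 billion) / 0.53 ≈ +$492 billion.

+$492 billion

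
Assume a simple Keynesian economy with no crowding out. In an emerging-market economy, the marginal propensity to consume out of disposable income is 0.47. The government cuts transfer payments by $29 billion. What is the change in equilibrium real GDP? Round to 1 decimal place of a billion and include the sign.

−$25.7 billion

The transfer change shifts disposable income by −$29 billion, so first-round consumption changes by c·ΔTR = 0.47 × (−$29 billion) = −$13.63 billion.
Expenditure multiplier = 1/(1 − MPC) = 1/(1 − 0.47) = 1/0.53 ≈ 1.887.
The transfer multiplier is c × k ≈ 0.887, so ΔY = k × (c·ΔTR) = (−$13.63 billion) / 0.53 ≈ −$25.7 billion.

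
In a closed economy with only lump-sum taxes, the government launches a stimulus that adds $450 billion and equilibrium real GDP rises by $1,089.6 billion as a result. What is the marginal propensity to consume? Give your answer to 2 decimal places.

0.59

Implied spending multiplier k = ΔY/ΔG = 1,089.6/450 ≈ 2.4213.
Since k = 1/(1 − MPC), MPC = 1 − 1/k = 1 − ΔG/ΔY = 1 − 450/1,089.6 ≈ 0.59.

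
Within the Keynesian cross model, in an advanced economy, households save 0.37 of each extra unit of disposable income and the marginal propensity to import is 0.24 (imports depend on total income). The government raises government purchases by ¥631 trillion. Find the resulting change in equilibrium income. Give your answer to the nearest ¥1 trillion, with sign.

+¥1,034 trillion

MPC = 1 − MPS = 1 − 0.37 = 0.63.
Spending multiplier = 1/(1 − c + m) = 1/(1 − 0.63 + 0.24) = 1/0.61 ≈ 1.639.
ΔY = k × ΔG = (+¥631 trillion) / 0.61 ≈ +¥1,034 trillion.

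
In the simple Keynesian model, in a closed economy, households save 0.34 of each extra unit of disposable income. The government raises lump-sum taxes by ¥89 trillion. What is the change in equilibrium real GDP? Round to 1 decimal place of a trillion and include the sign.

−¥172.8 trillion

MPC = 1 − MPS = 1 − 0.34 = 0.66.
A lump-sum tax change of +¥89 trillion shifts disposable income by −¥89 trillion; first-round consumption changes by −c × ΔT = −0.66 × (+¥89 trillion) = −¥58.74 trillion.
Expenditure multiplier = 1/(1 − MPC) = 1/(1 − 0.66) = 1/0.34 ≈ 2.941.
The tax multiplier is −c × k ≈ −1.941, so ΔY = k × (−c·ΔT) = (−¥58.74 trillion) / 0.34 ≈ −¥172.8 trillion.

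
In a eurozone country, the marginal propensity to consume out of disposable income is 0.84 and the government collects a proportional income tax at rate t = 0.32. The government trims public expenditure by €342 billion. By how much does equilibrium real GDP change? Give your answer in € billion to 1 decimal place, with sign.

−€797.6 billion

Government-spending multiplier = 1/(1 − c(1−t)) = 1/(1 − 0.84×0.68) = 1/0.4288 ≈ 2.332.
ΔY = k × ΔG = (−€342 billion) / 0.4288 ≈ −€797.6 billion.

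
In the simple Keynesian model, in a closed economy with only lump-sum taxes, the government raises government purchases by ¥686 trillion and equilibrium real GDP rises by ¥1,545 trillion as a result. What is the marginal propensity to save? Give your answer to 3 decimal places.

Implied spending multiplier k = ΔY/ΔG = 1,545/686 ≈ 2.2522.
Since k = 1/(1 − MPC), MPC = 1 − 1/k = 1 − ΔG/ΔY = 1 − 686/1,545 ≈ 0.556.
MPS = 1 − MPC = 0.444.

0.444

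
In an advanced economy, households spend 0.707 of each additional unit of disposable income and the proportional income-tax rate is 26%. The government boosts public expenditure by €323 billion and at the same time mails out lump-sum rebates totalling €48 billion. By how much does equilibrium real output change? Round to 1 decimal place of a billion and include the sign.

+€748.6 billion

Expenditure multiplier = 1/(1 − c(1−t)) = 1/(1 − 0.707×0.74) = 1/0.47682 ≈ 2.097.
ΔG contributes k·ΔG = (+€323 billion) / 0.47682 ≈ +€677.4 billion.
ΔT of −€48 billion changes first-round spending by −c·ΔT = +€33.936 billion, contributing k·(−c·ΔT) = (+€33.936 billion) / 0.47682 ≈ +€71.2 billion.
Net ΔY = k(ΔG − c·ΔT) = (+€356.936 billion) / 0.47682 ≈ +€748.6 billion.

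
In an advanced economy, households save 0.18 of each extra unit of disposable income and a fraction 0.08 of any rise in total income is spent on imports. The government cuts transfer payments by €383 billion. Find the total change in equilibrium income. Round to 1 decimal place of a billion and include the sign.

−€1,207.9 billion

MPC = 1 − MPS = 1 − 0.18 = 0.82.
The transfer change shifts disposable income by −€383 billion, so first-round consumption changes by c·ΔTR = 0.82 × (−€383 billion) = −€314.06 billion.
Expenditure multiplier = 1/(1 − c + m) = 1/(1 − 0.82 + 0.08) = 1/0.26 ≈ 3.846.
The transfer multiplier is c × k ≈ 3.154, so ΔY = k × (c·ΔTR) = (−€314.06 billion) / 0.26 ≈ −€1,207.9 billion.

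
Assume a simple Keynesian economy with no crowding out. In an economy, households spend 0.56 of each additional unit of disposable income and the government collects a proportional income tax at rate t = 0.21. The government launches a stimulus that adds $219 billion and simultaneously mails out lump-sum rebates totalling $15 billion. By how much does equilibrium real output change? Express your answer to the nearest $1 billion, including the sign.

Expenditure multiplier = 1/(1 − c(1−t)) = 1/(1 − 0.56×0.79) = 1/0.5576 ≈ 1.793.
ΔG contributes k·ΔG = (+$219 billion) / 0.5576 ≈ +$392.8 billion.
ΔT of −$15 billion changes first-round spending by −c·ΔT = +$8.4 billion, contributing k·(−c·ΔT) = (+$8.4 billion) / 0.5576 ≈ +$15.1 billion.
Net ΔY = k(ΔG − c·ΔT) = (+$227.4 billion) / 0.5576 ≈ +$408 billion.

+$408 billion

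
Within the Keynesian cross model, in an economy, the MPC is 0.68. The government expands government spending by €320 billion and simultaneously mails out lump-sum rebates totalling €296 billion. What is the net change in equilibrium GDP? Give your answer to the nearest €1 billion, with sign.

+€1,629 billion

Expenditure multiplier = 1/(1 − MPC) = 1/(1 − 0.68) = 1/0.32 = 3.125.
ΔG contributes k·ΔG = (+€320 billion) / 0.32 = +€1,000 billion.
ΔT of −€296 billion changes first-round spending by −c·ΔT = +€201.28 billion, contributing k·(−c·ΔT) = (+€201.28 billion) / 0.32 = +€629 billion.
Net ΔY = k(ΔG − c·ΔT) = (+€521.28 billion) / 0.32 = +€1,629 billion.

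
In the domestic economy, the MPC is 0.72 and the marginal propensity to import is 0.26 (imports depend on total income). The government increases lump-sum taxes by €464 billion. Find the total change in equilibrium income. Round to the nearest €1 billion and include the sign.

A lump-sum tax change of +€464 billion shifts disposable income by −€464 billion; first-round consumption changes by −c × ΔT = −0.72 × (+€464 billion) = −€334.08 billion.
Expenditure multiplier = 1/(1 − c + m) = 1/(1 − 0.72 + 0.26) = 1/0.54 ≈ 1.852.
The tax multiplier is −c × k ≈ −1.333, so ΔY = k × (−c·ΔT) = (−€334.08 billion) / 0.54 ≈ −€619 billion.

−€619 billion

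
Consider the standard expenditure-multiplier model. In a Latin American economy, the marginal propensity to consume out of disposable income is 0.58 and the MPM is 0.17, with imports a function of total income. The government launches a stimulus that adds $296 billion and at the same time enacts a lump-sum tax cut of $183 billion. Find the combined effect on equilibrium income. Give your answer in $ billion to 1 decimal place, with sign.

+$681.6 billion

Expenditure multiplier = 1/(1 − c + m) = 1/(1 − 0.58 + 0.17) = 1/0.59 ≈ 1.695.
ΔG contributes k·ΔG = (+$296 billion) / 0.59 ≈ +$501.7 billion.
ΔT of −$183 billion changes first-round spending by −c·ΔT = +$106.14 billion, contributing k·(−c·ΔT) = (+$106.14 billion) / 0.59 ≈ +$179.9 billion.
Net ΔY = k(ΔG − c·ΔT) = (+$402.14 billion) / 0.59 ≈ +$681.6 billion.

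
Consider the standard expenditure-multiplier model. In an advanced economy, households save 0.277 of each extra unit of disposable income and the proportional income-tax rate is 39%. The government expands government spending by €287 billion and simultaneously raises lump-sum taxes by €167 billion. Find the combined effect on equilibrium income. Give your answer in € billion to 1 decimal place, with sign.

+€297.4 billion

MPC = 1 − MPS = 1 − 0.277 = 0.723.
Expenditure multiplier = 1/(1 − c(1−t)) = 1/(1 − 0.723×0.61) = 1/0.55897 ≈ 1.789.
ΔG contributes k·ΔG = (+€287 billion) / 0.55897 ≈ +€513.4 billion.
ΔT of +€167 billion changes first-round spending by −c·ΔT = −€120.741 billion, contributing k·(−c·ΔT) = (−€120.741 billion) / 0.55897 ≈ −€216 billion.
Net ΔY = k(ΔG − c·ΔT) = (+€166.259 billion) / 0.55897 ≈ +€297.4 billion.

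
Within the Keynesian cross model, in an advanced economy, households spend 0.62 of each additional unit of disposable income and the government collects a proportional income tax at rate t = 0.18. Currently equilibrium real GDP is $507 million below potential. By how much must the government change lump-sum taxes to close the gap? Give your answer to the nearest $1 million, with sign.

Spending multiplier = 1/(1 − c(1−t)) = 1/(1 − 0.62×0.82) = 1/0.4916 ≈ 2.034.
Tax multiplier = −c·k = −0.62/0.4916 ≈ −1.261. Need ΔY = +$507 million, so ΔT = ΔY/(−c·k) = −(+$507 million) × 0.4916 / 0.62 ≈ −$402 million.
The government should cut lump-sum taxes by $402 million.

−$402 million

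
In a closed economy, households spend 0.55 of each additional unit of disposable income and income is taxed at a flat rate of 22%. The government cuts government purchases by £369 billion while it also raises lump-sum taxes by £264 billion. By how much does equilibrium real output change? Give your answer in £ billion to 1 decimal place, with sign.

−£900.5 billion

Expenditure multiplier = 1/(1 − c(1−t)) = 1/(1 − 0.55×0.78) = 1/0.571 ≈ 1.751.
ΔG contributes k·ΔG = (−£369 billion) / 0.571 ≈ −£646.2 billion.
ΔT of +£264 billion changes first-round spending by −c·ΔT = −£145.2 billion, contributing k·(−c·ΔT) = (−£145.2 billion) / 0.571 ≈ −£254.3 billion.
Net ΔY = k(ΔG − c·ΔT) = (−£514.2 billion) / 0.571 ≈ −£900.5 billion.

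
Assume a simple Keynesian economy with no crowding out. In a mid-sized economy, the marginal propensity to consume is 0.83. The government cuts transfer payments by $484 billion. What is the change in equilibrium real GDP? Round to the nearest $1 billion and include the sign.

The transfer change shifts disposable income by −$484 billion, so first-round consumption changes by c·ΔTR = 0.83 × (−$484 billion) = −$401.72 billion.
Expenditure multiplier = 1/(1 − MPC) = 1/(1 − 0.83) = 1/0.17 ≈ 5.882.
The transfer multiplier is c × k ≈ 4.882, so ΔY = k × (c·ΔTR) = (−$401.72 billion) / 0.17 ≈ −$2,363 billion.

−$2,363 billion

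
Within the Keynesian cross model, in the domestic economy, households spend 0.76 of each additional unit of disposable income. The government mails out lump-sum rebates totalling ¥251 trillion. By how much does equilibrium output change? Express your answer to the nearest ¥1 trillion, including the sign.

+¥795 trillion

A lump-sum tax change of −¥251 trillion shifts disposable income by +¥251 trillion; first-round consumption changes by −c × ΔT = −0.76 × (−¥251 trillion) = +¥190.76 trillion.
Expenditure multiplier = 1/(1 − MPC) = 1/(1 − 0.76) = 1/0.24 ≈ 4.167.
The tax multiplier is −c × k ≈ −3.167, so ΔY = k × (−c·ΔT) = (+¥190.76 trillion) / 0.24 ≈ +¥795 trillion.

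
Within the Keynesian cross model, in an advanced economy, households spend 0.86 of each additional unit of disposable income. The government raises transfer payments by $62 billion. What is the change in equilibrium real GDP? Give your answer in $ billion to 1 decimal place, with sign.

The transfer change shifts disposable income by +$62 billion, so first-round consumption changes by c·ΔTR = 0.86 × (+$62 billion) = +$53.32 billion.
Expenditure multiplier = 1/(1 − MPC) = 1/(1 − 0.86) = 1/0.14 ≈ 7.143.
The transfer multiplier is c × k ≈ 6.143, so ΔY = k × (c·ΔTR) = (+$53.32 billion) / 0.14 ≈ +$380.9 billion.

+$380.9 billion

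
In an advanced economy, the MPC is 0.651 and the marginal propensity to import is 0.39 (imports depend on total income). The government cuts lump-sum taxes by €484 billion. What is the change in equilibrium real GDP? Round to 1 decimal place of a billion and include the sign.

A lump-sum tax change of −€484 billion shifts disposable income by +€484 billion; first-round consumption changes by −c × ΔT = −0.651 × (−€484 billion) = +€315.084 billion.
Expenditure multiplier = 1/(1 − c + m) = 1/(1 − 0.651 + 0.39) = 1/0.739 ≈ 1.353.
The tax multiplier is −c × k ≈ −0.881, so ΔY = k × (−c·ΔT) = (+€315.084 billion) / 0.739 ≈ +€426.4 billion.

+€426.4 billion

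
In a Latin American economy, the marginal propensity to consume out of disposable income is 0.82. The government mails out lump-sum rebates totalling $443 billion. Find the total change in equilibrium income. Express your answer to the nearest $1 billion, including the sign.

A lump-sum tax change of −$443 billion shifts disposable income by +$443 billion; first-round consumption changes by −c × ΔT = −0.82 × (−$443 billion) = +$363.26 billion.
Expenditure multiplier = 1/(1 − MPC) = 1/(1 − 0.82) = 1/0.18 ≈ 5.556.
The tax multiplier is −c × k ≈ −4.556, so ΔY = k × (−c·ΔT) = (+$363.26 billion) / 0.18 ≈ +$2,018 billion.

+$2,018 billion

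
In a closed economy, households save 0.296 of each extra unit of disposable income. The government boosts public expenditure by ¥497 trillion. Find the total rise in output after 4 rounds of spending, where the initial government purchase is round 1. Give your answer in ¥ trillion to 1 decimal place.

MPC = 1 − MPS = 1 − 0.296 = 0.704.
Round 1 adds ΔG = ¥497 trillion; each later round is MPC = 0.704 times the previous.
After 4 rounds: 497 + 349.888 + 246.321152 + 173.410091008 = ΔG·(1 − c^4)/(1 − c) = 497 × (1 − 0.245635219456)/0.296 ≈ ¥1,266.6 trillion.

¥1,266.6 trillion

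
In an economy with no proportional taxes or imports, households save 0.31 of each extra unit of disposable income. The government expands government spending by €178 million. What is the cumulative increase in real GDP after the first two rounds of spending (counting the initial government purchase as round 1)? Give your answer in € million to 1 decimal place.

€300.8 million

MPC = 1 − MPS = 1 − 0.31 = 0.69.
Round 1 adds ΔG = €178 million; each later round is MPC = 0.69 times the previous.
After 2 rounds: 178 + 122.82 = ΔG·(1 − c^2)/(1 − c) = 178 × (1 − 0.4761)/0.31 ≈ €300.8 million.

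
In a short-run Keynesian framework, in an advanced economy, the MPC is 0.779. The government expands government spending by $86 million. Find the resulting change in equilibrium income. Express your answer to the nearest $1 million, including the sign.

Spending multiplier = 1/(1 − MPC) = 1/(1 − 0.779) = 1/0.221 ≈ 4.525.
ΔY = k × ΔG = (+$86 million) / 0.221 ≈ +$389 million.

+$389 million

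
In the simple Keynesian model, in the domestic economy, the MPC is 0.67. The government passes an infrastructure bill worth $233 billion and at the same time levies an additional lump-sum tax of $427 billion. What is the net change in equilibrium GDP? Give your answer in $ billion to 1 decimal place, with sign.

−$160.9 billion

Expenditure multiplier = 1/(1 − MPC) = 1/(1 − 0.67) = 1/0.33 ≈ 3.03.
ΔG contributes k·ΔG = (+$233 billion) / 0.33 ≈ +$706.1 billion.
ΔT of +$427 billion changes first-round spending by −c·ΔT = −$286.09 billion, contributing k·(−c·ΔT) = (−$286.09 billion) / 0.33 ≈ −$866.9 billion.
Net ΔY = k(ΔG − c·ΔT) = (−$53.09 billion) / 0.33 ≈ −$160.9 billion.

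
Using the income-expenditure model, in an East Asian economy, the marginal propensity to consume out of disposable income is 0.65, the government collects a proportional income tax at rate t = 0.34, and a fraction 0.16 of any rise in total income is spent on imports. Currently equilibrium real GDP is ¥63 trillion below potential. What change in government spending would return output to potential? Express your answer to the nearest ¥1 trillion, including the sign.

Spending multiplier = 1/(1 − c(1−t) + m) = 1/(1 − 0.65×0.66 + 0.16) = 1/0.731 ≈ 1.368.
Need ΔY = +¥63 trillion, so ΔG = ΔY/k = (+¥63 trillion) × 0.731 ≈ +¥46 trillion.
The government should increase government spending by ¥46 trillion.

+¥46 trillion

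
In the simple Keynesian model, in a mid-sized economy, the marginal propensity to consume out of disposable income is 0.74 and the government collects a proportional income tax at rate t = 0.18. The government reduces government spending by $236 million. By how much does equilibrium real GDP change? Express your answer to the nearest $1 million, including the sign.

Government-spending multiplier = 1/(1 − c(1−t)) = 1/(1 − 0.74×0.82) = 1/0.3932 ≈ 2.543.
ΔY = k × ΔG = (−$236 million) / 0.3932 ≈ −$600 million.

−$600 million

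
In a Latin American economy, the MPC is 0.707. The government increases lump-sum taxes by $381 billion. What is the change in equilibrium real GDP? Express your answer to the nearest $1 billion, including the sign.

A lump-sum tax change of +$381 billion shifts disposable income by −$381 billion; first-round consumption changes by −c × ΔT = −0.707 × (+$381 billion) = −$269.367 billion.
Expenditure multiplier = 1/(1 − MPC) = 1/(1 − 0.707) = 1/0.293 ≈ 3.413.
The tax multiplier is −c × k ≈ −2.413, so ΔY = k × (−c·ΔT) = (−$269.367 billion) / 0.293 ≈ −$919 billion.

−$919 billion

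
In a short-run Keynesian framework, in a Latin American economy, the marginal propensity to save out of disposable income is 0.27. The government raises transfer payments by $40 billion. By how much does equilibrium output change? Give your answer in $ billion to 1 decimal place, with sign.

MPC = 1 − MPS = 1 − 0.27 = 0.73.
The transfer change shifts disposable income by +$40 billion, so first-round consumption changes by c·ΔTR = 0.73 × (+$40 billion) = +$29.2 billion.
Expenditure multiplier = 1/(1 − MPC) = 1/(1 − 0.73) = 1/0.27 ≈ 3.704.
The transfer multiplier is c × k ≈ 2.704, so ΔY = k × (c·ΔTR) = (+$29.2 billion) / 0.27 ≈ +$108.1 billion.

+$108.1 billion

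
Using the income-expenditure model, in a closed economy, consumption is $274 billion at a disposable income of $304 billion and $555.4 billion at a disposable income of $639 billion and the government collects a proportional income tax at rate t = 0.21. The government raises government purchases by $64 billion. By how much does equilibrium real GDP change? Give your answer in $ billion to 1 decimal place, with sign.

MPC = ΔC/ΔYd = (555.4 − 274)/(639 − 304) = 281.4/335 = 0.84.
Spending multiplier = 1/(1 − c(1−t)) = 1/(1 − 0.84×0.79) = 1/0.3364 ≈ 2.973.
ΔY = k × ΔG = (+$64 billion) / 0.3364 ≈ +$190.2 billion.

+$190.2 billion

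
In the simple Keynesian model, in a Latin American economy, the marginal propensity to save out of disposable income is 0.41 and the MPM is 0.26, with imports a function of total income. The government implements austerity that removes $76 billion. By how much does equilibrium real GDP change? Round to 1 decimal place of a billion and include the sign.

MPC = 1 − MPS = 1 − 0.41 = 0.59.
Spending multiplier = 1/(1 − c + m) = 1/(1 − 0.59 + 0.26) = 1/0.67 ≈ 1.493.
ΔY = k × ΔG = (−$76 billion) / 0.67 ≈ −$113.4 billion.

−$113.4 billion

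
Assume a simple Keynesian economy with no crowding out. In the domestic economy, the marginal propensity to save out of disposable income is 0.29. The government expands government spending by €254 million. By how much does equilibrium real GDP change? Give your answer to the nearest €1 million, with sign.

MPC = 1 − MPS = 1 − 0.29 = 0.71.
Spending multiplier = 1/(1 − MPC) = 1/(1 − 0.71) = 1/0.29 ≈ 3.448.
ΔY = k × ΔG = (+€254 million) / 0.29 ≈ +€876 million.

+€876 million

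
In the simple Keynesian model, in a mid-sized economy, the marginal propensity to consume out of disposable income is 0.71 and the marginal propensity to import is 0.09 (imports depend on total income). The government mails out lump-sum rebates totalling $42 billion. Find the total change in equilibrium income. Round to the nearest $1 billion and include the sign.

+$78 billion

A lump-sum tax change of −$42 billion shifts disposable income by +$42 billion; first-round consumption changes by −c × ΔT = −0.71 × (−$42 billion) = +$29.82 billion.
Expenditure multiplier = 1/(1 − c + m) = 1/(1 − 0.71 + 0.09) = 1/0.38 ≈ 2.632.
The tax multiplier is −c × k ≈ −1.868, so ΔY = k × (−c·ΔT) = (+$29.82 billion) / 0.38 ≈ +$78 billion.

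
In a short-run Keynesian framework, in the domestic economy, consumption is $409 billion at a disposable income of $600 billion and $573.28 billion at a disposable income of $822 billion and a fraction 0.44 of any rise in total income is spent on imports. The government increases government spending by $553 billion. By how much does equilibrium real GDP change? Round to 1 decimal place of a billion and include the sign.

+$790.0 billion

MPC = ΔC/ΔYd = (573.28 − 409)/(822 − 600) = 164.28/222 = 0.74.
Expenditure multiplier = 1/(1 − c + m) = 1/(1 − 0.74 + 0.44) = 1/0.7 ≈ 1.429.
ΔY = k × ΔG = (+$553 billion) / 0.7 = +$790 billion.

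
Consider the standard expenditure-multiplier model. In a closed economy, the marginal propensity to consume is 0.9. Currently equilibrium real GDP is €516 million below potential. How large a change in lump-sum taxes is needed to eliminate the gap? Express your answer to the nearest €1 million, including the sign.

−€57 million

Spending multiplier = 1/(1 − MPC) = 1/(1 − 0.9) = 1/0.1 = 10.
Tax multiplier = −c·k = −0.9/0.1 = −9. Need ΔY = +€516 million, so ΔT = ΔY/(−c·k) = −(+€516 million) × 0.1 / 0.9 ≈ −€57 million.
The government should cut lump-sum taxes by €57 million.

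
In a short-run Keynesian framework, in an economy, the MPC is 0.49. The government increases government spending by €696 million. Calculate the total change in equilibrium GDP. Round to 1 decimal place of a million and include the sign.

+€1,364.7 million

Expenditure multiplier = 1/(1 − MPC) = 1/(1 − 0.49) = 1/0.51 ≈ 1.961.
ΔY = k × ΔG = (+€696 million) / 0.51 ≈ +€1,364.7 million.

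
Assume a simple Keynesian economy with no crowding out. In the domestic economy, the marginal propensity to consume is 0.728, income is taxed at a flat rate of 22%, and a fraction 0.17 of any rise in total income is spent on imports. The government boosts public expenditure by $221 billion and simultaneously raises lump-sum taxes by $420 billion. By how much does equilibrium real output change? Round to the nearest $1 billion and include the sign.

Expenditure multiplier = 1/(1 − c(1−t) + m) = 1/(1 − 0.728×0.78 + 0.17) = 1/0.60216 ≈ 1.661.
ΔG contributes k·ΔG = (+$221 billion) / 0.60216 ≈ +$367 billion.
ΔT of +$420 billion changes first-round spending by −c·ΔT = −$305.76 billion, contributing k·(−c·ΔT) = (−$305.76 billion) / 0.60216 ≈ −$507.8 billion.
Net ΔY = k(ΔG − c·ΔT) = (−$84.76 billion) / 0.60216 ≈ −$141 billion.

−$141 billion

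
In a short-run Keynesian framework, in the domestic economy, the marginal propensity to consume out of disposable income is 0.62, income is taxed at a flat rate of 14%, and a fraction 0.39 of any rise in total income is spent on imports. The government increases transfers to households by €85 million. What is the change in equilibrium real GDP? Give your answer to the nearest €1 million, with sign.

+€62 million

The transfer change shifts disposable income by +€85 million, so first-round consumption changes by c·ΔTR = 0.62 × (+€85 million) = +€52.7 million.
Expenditure multiplier = 1/(1 − c(1−t) + m) = 1/(1 − 0.62×0.86 + 0.39) = 1/0.8568 ≈ 1.167.
The transfer multiplier is c × k ≈ 0.724, so ΔY = k × (c·ΔTR) = (+€52.7 million) / 0.8568 ≈ +€62 million.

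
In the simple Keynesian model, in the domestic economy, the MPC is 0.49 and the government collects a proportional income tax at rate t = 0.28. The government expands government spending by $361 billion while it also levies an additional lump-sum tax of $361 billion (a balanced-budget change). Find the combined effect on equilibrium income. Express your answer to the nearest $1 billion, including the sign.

+$284 billion

Expenditure multiplier = 1/(1 − c(1−t)) = 1/(1 − 0.49×0.72) = 1/0.6472 ≈ 1.545.
ΔG contributes k·ΔG = (+$361 billion) / 0.6472 ≈ +$557.8 billion.
ΔT of +$361 billion changes first-round spending by −c·ΔT = −$176.89 billion, contributing k·(−c·ΔT) = (−$176.89 billion) / 0.6472 ≈ −$273.3 billion.
Net ΔY = k(ΔG − c·ΔT) = (+$184.11 billion) / 0.6472 ≈ +$284 billion.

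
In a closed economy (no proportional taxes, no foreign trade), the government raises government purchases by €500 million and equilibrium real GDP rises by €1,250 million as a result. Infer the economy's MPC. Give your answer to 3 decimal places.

0.600

Implied spending multiplier k = ΔY/ΔG = 1,250/500 = 2.5.
Since k = 1/(1 − MPC), MPC = 1 − 1/k = 1 − ΔG/ΔY = 1 − 500/1,250 = 0.600.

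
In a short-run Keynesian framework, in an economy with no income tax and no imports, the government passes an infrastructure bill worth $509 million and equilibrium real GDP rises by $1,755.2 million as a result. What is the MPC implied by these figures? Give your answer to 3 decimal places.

Implied spending multiplier k = ΔY/ΔG = 1,755.2/509 ≈ 3.4483.
Since k = 1/(1 − MPC), MPC = 1 − 1/k = 1 − ΔG/ΔY = 1 − 509/1,755.2 ≈ 0.710.

0.710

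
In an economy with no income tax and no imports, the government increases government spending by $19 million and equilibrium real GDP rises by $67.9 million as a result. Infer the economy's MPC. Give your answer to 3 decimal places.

0.720

Implied spending multiplier k = ΔY/ΔG = 67.9/19 ≈ 3.5737.
Since k = 1/(1 − MPC), MPC = 1 − 1/k = 1 − ΔG/ΔY = 1 − 19/67.9 ≈ 0.720.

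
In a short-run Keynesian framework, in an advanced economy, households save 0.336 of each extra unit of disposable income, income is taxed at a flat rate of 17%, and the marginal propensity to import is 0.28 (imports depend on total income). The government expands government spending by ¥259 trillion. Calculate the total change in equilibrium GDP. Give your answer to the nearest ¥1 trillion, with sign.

MPC = 1 − MPS = 1 − 0.336 = 0.664.
Expenditure multiplier = 1/(1 − c(1−t) + m) = 1/(1 − 0.664×0.83 + 0.28) = 1/0.72888 ≈ 1.372.
ΔY = k × ΔG = (+¥259 trillion) / 0.72888 ≈ +¥355 trillion.

+¥355 trillion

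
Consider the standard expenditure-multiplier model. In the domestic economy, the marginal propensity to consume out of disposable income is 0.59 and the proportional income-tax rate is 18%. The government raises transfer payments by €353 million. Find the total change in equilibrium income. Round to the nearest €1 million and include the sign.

+€403 million

The transfer change shifts disposable income by +€353 million, so first-round consumption changes by c·ΔTR = 0.59 × (+€353 million) = +€208.27 million.
Expenditure multiplier = 1/(1 − c(1−t)) = 1/(1 − 0.59×0.82) = 1/0.5162 ≈ 1.937.
The transfer multiplier is c × k ≈ 1.143, so ΔY = k × (c·ΔTR) = (+€208.27 million) / 0.5162 ≈ +€403 million.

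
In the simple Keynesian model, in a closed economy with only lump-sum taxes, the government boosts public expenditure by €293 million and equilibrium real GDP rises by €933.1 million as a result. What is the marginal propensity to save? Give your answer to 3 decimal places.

0.314

Implied spending multiplier k = ΔY/ΔG = 933.1/293 ≈ 3.1846.
Since k = 1/(1 − MPC), MPC = 1 − 1/k = 1 − ΔG/ΔY = 1 − 293/933.1 ≈ 0.686.
MPS = 1 − MPC = 0.314.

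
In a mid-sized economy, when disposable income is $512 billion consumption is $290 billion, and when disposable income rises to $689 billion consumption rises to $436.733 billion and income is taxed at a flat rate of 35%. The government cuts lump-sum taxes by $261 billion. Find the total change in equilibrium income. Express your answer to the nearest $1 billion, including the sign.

+$469 billion

MPC = ΔC/ΔYd = (436.733 − 290)/(689 − 512) = 146.733/177 = 0.829.
A lump-sum tax change of −$261 billion shifts disposable income by +$261 billion; first-round consumption changes by −c × ΔT = −0.829 × (−$261 billion) = +$216.369 billion.
Expenditure multiplier = 1/(1 − c(1−t)) = 1/(1 − 0.829×0.65) = 1/0.46115 ≈ 2.168.
The tax multiplier is −c × k ≈ −1.798, so ΔY = k × (−c·ΔT) = (+$216.369 billion) / 0.46115 ≈ +$469 billion.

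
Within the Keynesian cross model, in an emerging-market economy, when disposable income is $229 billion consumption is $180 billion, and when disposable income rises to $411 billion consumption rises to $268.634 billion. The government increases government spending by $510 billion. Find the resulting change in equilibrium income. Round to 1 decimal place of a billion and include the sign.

+$994.2 billion

MPC = ΔC/ΔYd = (268.634 − 180)/(411 − 229) = 88.634/182 = 0.487.
Spending multiplier = 1/(1 − MPC) = 1/(1 − 0.487) = 1/0.513 ≈ 1.949.
ΔY = k × ΔG = (+$510 billion) / 0.513 ≈ +$994.2 billion.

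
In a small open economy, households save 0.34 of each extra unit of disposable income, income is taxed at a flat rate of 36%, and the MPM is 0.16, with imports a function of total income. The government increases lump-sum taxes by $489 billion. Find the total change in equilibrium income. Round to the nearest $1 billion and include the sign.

−$438 billion

MPC = 1 − MPS = 1 − 0.34 = 0.66.
A lump-sum tax change of +$489 billion shifts disposable income by −$489 billion; first-round consumption changes by −c × ΔT = −0.66 × (+$489 billion) = −$322.74 billion.
Expenditure multiplier = 1/(1 − c(1−t) + m) = 1/(1 − 0.66×0.64 + 0.16) = 1/0.7376 ≈ 1.356.
The tax multiplier is −c × k ≈ −0.895, so ΔY = k × (−c·ΔT) = (−$322.74 billion) / 0.7376 ≈ −$438 billion.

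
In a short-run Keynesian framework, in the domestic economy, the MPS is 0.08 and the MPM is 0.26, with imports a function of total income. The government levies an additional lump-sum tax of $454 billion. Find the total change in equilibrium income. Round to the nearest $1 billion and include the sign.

MPC = 1 − MPS = 1 − 0.08 = 0.92.
A lump-sum tax change of +$454 billion shifts disposable income by −$454 billion; first-round consumption changes by −c × ΔT = −0.92 × (+$454 billion) = −$417.68 billion.
Expenditure multiplier = 1/(1 − c + m) = 1/(1 − 0.92 + 0.26) = 1/0.34 ≈ 2.941.
The tax multiplier is −c × k ≈ −2.706, so ΔY = k × (−c·ΔT) = (−$417.68 billion) / 0.34 ≈ −$1,228 billion.

−$1,228 billion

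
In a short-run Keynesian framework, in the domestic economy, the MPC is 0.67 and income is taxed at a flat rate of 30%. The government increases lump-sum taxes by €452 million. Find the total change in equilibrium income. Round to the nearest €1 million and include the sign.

A lump-sum tax change of +€452 million shifts disposable income by −€452 million; first-round consumption changes by −c × ΔT = −0.67 × (+€452 million) = −€302.84 million.
Expenditure multiplier = 1/(1 − c(1−t)) = 1/(1 − 0.67×0.7) = 1/0.531 ≈ 1.883.
The tax multiplier is −c × k ≈ −1.262, so ΔY = k × (−c·ΔT) = (−€302.84 million) / 0.531 ≈ −€570 million.

−€570 million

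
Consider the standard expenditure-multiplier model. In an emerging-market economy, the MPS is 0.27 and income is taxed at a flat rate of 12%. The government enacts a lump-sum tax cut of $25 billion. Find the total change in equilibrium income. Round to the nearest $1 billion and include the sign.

MPC = 1 − MPS = 1 − 0.27 = 0.73.
A lump-sum tax change of −$25 billion shifts disposable income by +$25 billion; first-round consumption changes by −c × ΔT = −0.73 × (−$25 billion) = +$18.25 billion.
Expenditure multiplier = 1/(1 − c(1−t)) = 1/(1 − 0.73×0.88) = 1/0.3576 ≈ 2.796.
The tax multiplier is −c × k ≈ −2.041, so ΔY = k × (−c·ΔT) = (+$18.25 billion) / 0.3576 ≈ +$51 billion.

+$51 billion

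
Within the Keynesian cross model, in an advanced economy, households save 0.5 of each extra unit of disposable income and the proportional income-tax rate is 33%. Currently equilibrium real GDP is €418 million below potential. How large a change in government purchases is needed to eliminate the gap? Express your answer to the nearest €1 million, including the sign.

+€278 million

MPC = 1 − MPS = 1 − 0.5 = 0.5.
Spending multiplier = 1/(1 − c(1−t)) = 1/(1 − 0.5×0.67) = 1/0.665 ≈ 1.504.
Need ΔY = +€418 million, so ΔG = ΔY/k = (+€418 million) × 0.665 ≈ +€278 million.
The government should increase government purchases by €278 million.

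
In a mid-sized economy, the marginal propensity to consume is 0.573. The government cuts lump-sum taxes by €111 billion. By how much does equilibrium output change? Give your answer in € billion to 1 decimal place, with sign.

A lump-sum tax change of −€111 billion shifts disposable income by +€111 billion; first-round consumption changes by −c × ΔT = −0.573 × (−€111 billion) = +€63.603 billion.
Expenditure multiplier = 1/(1 − MPC) = 1/(1 − 0.573) = 1/0.427 ≈ 2.342.
The tax multiplier is −c × k ≈ −1.342, so ΔY = k × (−c·ΔT) = (+€63.603 billion) / 0.427 ≈ +€149 billion.

+€149.0 billion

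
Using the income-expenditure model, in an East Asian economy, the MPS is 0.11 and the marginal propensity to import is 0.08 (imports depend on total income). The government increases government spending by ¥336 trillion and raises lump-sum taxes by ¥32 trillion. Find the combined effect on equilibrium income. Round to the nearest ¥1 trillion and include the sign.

+¥1,619 trillion

MPC = 1 − MPS = 1 − 0.11 = 0.89.
Expenditure multiplier = 1/(1 − c + m) = 1/(1 − 0.89 + 0.08) = 1/0.19 ≈ 5.263.
ΔG contributes k·ΔG = (+¥336 trillion) / 0.19 ≈ +¥1,768.4 trillion.
ΔT of +¥32 trillion changes first-round spending by −c·ΔT = −¥28.48 trillion, contributing k·(−c·ΔT) = (−¥28.48 trillion) / 0.19 ≈ −¥149.9 trillion.
Net ΔY = k(ΔG − c·ΔT) = (+¥307.52 trillion) / 0.19 ≈ +¥1,619 trillion.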